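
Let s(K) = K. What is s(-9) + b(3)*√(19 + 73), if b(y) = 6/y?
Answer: -9 + 4*√23 ≈ 10.183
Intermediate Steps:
s(-9) + b(3)*√(19 + 73) = -9 + (6/3)*√(19 + 73) = -9 + (6*(⅓))*√92 = -9 + 2*(2*√23) = -9 + 4*√23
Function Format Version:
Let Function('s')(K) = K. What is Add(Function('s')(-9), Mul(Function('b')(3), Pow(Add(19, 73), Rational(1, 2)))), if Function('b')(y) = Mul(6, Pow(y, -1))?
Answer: Add(-9, Mul(4, Pow(23, Rational(1, 2)))) ≈ 10.183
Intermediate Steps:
Add(Function('s')(-9), Mul(Function('b')(3), Pow(Add(19, 73), Rational(1, 2)))) = Add(-9, Mul(Mul(6, Pow(3, -1)), Pow(Add(19, 73), Rational(1, 2)))) = Add(-9, Mul(Mul(6, Rational(1, 3)), Pow(92, Rational(1, 2)))) = Add(-9, Mul(2, Mul(2, Pow(23, Rational(1, 2))))) = Add(-9, Mul(4, Pow(23, Rational(1, 2))))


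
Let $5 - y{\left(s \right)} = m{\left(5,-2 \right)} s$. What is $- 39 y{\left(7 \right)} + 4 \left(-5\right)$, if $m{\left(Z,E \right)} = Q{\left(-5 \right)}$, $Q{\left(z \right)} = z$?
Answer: $-1580$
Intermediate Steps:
$m{\left(Z,E \right)} = -5$
$y{\left(s \right)} = 5 + 5 s$ ($y{\left(s \right)} = 5 - - 5 s = 5 + 5 s$)
$- 39 y{\left(7 \right)} + 4 \left(-5\right) = - 39 \left(5 + 5 \cdot 7\right) + 4 \left(-5\right) = - 39 \left(5 + 35\right) - 20 = \left(-39\right) 40 - 20 = -1560 - 20 = -1580$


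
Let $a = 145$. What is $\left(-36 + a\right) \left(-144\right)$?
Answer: $-15696$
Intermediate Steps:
$\left(-36 + a\right) \left(-144\right) = \left(-36 + 145\right) \left(-144\right) = 109 \left(-144\right) = -15696$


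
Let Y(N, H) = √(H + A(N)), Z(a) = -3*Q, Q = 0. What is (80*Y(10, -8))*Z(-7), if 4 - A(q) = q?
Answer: 0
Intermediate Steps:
Z(a) = 0 (Z(a) = -3*0 = 0)
A(q) = 4 - q
Y(N, H) = √(4 + H - N) (Y(N, H) = √(H + (4 - N)) = √(4 + H - N))
(80*Y(10, -8))*Z(-7) = (80*√(4 - 8 - 1*10))*0 = (80*√(4 - 8 - 10))*0 = (80*√(-14))*0 = (80*(I*√14))*0 = (80*I*√14)*0 = 0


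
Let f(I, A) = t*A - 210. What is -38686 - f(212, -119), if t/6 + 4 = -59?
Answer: -83458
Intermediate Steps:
t = -378 (t = -24 + 6*(-59) = -24 - 354 = -378)
f(I, A) = -210 - 378*A (f(I, A) = -378*A - 210 = -210 - 378*A)
-38686 - f(212, -119) = -38686 - (-210 - 378*(-119)) = -38686 - (-210 + 44982) = -38686 - 1*44772 = -38686 - 44772 = -83458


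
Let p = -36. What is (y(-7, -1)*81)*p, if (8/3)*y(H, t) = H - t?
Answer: 6561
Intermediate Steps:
y(H, t) = -3*t/8 + 3*H/8 (y(H, t) = 3*(H - t)/8 = -3*t/8 + 3*H/8)
(y(-7, -1)*81)*p = ((-3/8*(-1) + (3/8)*(-7))*81)*(-36) = ((3/8 - 21/8)*81)*(-36) = -9/4*81*(-36) = -729/4*(-36) = 6561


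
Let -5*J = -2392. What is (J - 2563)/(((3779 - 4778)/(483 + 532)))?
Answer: 2115869/999 ≈ 2118.0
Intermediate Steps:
J = 2392/5 (J = -⅕*(-2392) = 2392/5 ≈ 478.40)
(J - 2563)/(((3779 - 4778)/(483 + 532))) = (2392/5 - 2563)/(((3779 - 4778)/(483 + 532))) = -10423/(5*((-999/1015))) = -10423/(5*((-999*1/1015))) = -10423/(5*(-999/1015)) = -10423/5*(-1015/999) = 2115869/999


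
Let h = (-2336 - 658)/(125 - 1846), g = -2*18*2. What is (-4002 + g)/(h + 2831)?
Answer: -7011354/4875145 ≈ -1.4382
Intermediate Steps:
g = -72 (g = -36*2 = -72)
h = 2994/1721 (h = -2994/(-1721) = -2994*(-1/1721) = 2994/1721 ≈ 1.7397)
(-4002 + g)/(h + 2831) = (-4002 - 72)/(2994/1721 + 2831) = -4074/4875145/1721 = -4074*1721/4875145 = -7011354/4875145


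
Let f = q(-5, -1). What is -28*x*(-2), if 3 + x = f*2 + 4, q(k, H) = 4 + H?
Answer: 392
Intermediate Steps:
f = 3 (f = 4 - 1 = 3)
x = 7 (x = -3 + (3*2 + 4) = -3 + (6 + 4) = -3 + 10 = 7)
-28*x*(-2) = -28*7*(-2) = -196*(-2) = 392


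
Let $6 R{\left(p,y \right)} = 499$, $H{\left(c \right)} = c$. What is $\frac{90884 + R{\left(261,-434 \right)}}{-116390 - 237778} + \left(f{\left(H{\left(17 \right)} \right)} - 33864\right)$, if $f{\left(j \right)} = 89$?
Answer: $- \frac{71772691003}{2125008} \approx -33775.0$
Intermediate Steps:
$R{\left(p,y \right)} = \frac{499}{6}$ ($R{\left(p,y \right)} = \frac{1}{6} \cdot 499 = \frac{499}{6}$)
$\frac{90884 + R{\left(261,-434 \right)}}{-116390 - 237778} + \left(f{\left(H{\left(17 \right)} \right)} - 33864\right) = \frac{90884 + \frac{499}{6}}{-116390 - 237778} + \left(89 - 33864\right) = \frac{545803}{6 \left(-354168\right)} - 33775 = \frac{545803}{6} \left(- \frac{1}{354168}\right) - 33775 = - \frac{545803}{2125008} - 33775 = - \frac{71772691003}{2125008}$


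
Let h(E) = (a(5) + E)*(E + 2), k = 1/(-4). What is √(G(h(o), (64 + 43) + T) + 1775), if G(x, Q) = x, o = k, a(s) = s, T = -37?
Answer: √28533/4 ≈ 42.229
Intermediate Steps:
k = -¼ ≈ -0.25000
o = -¼ ≈ -0.25000
h(E) = (2 + E)*(5 + E) (h(E) = (5 + E)*(E + 2) = (5 + E)*(2 + E) = (2 + E)*(5 + E))
√(G(h(o), (64 + 43) + T) + 1775) = √((10 + (-¼)² + 7*(-¼)) + 1775) = √((10 + 1/16 - 7/4) + 1775) = √(133/16 + 1775) = √(28533/16) = √28533/4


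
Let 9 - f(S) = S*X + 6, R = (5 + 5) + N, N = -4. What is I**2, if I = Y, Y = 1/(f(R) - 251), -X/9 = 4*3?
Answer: 1/160000 ≈ 6.2500e-6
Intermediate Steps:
X = -108 (X = -36*3 = -9*12 = -108)
R = 6 (R = (5 + 5) - 4 = 10 - 4 = 6)
f(S) = 3 + 108*S (f(S) = 9 - (S*(-108) + 6) = 9 - (-108*S + 6) = 9 - (6 - 108*S) = 9 + (-6 + 108*S) = 3 + 108*S)
Y = 1/400 (Y = 1/((3 + 108*6) - 251) = 1/((3 + 648) - 251) = 1/(651 - 251) = 1/400 ≈ 0.0025000)
I = 1/400 ≈ 0.0025000
I**2 = (1/400)**2 = 1/160000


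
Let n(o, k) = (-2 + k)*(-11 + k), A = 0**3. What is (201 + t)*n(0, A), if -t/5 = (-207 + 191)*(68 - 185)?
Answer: -201498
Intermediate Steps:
A = 0
n(o, k) = (-11 + k)*(-2 + k)
t = -9360 (t = -5*(-207 + 191)*(68 - 185) = -(-80)*(-117) = -5*1872 = -9360)
(201 + t)*n(0, A) = (201 - 9360)*(22 + 0**2 - 13*0) = -9159*(22 + 0 + 0) = -9159*22 = -201498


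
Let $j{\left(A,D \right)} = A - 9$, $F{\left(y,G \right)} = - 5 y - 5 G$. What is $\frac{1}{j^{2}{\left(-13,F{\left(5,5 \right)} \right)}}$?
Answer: $\frac{1}{484} \approx 0.0020661$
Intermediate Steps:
$F{\left(y,G \right)} = - 5 G - 5 y$
$j{\left(A,D \right)} = -9 + A$
$\frac{1}{j^{2}{\left(-13,F{\left(5,5 \right)} \right)}} = \frac{1}{\left(-9 - 13\right)^{2}} = \frac{1}{\left(-22\right)^{2}} = \frac{1}{484}$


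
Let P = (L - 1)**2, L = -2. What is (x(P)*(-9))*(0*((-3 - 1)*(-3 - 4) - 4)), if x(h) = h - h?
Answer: 0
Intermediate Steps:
P = 9 (P = (-2 - 1)**2 = (-3)**2 = 9)
x(h) = 0
(x(P)*(-9))*(0*((-3 - 1)*(-3 - 4) - 4)) = (0*(-9))*(0*((-3 - 1)*(-3 - 4) - 4)) = 0*(0*(-4*(-7) - 4)) = 0*(0*(28 - 4)) = 0*(0*24) = 0*0 = 0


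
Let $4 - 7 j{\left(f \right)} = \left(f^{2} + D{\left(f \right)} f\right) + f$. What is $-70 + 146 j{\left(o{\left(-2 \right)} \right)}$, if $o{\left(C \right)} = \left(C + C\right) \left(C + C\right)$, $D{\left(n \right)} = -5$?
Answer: $- \frac{27938}{7} \approx -3991.1$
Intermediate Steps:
$o{\left(C \right)} = 4 C^{2}$ ($o{\left(C \right)} = 2 C 2 C = 4 C^{2}$)
$j{\left(f \right)} = \frac{4}{7} - \frac{f^{2}}{7} + \frac{4 f}{7}$ ($j{\left(f \right)} = \frac{4}{7} - \frac{\left(f^{2} - 5 f\right) + f}{7} = \frac{4}{7} - \frac{f^{2} - 4 f}{7} = \frac{4}{7} - \left(- \frac{4 f}{7} + \frac{f^{2}}{7}\right) = \frac{4}{7} - \frac{f^{2}}{7} + \frac{4 f}{7}$)
$-70 + 146 j{\left(o{\left(-2 \right)} \right)} = -70 + 146 \left(\frac{4}{7} - \frac{\left(4 \left(-2\right)^{2}\right)^{2}}{7} + \frac{4 \cdot 4 \left(-2\right)^{2}}{7}\right) = -70 + 146 \left(\frac{4}{7} - \frac{\left(4 \cdot 4\right)^{2}}{7} + \frac{4 \cdot 4 \cdot 4}{7}\right) = -70 + 146 \left(\frac{4}{7} - \frac{16^{2}}{7} + \frac{4}{7} \cdot 16\right) = -70 + 146 \left(\frac{4}{7} - \frac{256}{7} + \frac{64}{7}\right) = -70 + 146 \left(- \frac{188}{7}\right) = -70 - \frac{27448}{7} = - \frac{27938}{7}$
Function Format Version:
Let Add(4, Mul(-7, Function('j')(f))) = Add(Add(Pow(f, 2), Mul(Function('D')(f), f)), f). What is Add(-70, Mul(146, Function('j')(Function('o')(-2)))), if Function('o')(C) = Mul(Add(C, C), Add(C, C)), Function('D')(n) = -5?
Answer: Rational(-27938, 7) ≈ -3991.1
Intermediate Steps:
Function('o')(C) = Mul(4, Pow(C, 2)) (Function('o')(C) = Mul(Mul(2, C), Mul(2, C)) = Mul(4, Pow(C, 2)))
Function('j')(f) = Add(Rational(4, 7), Mul(Rational(-1, 7), Pow(f, 2)), Mul(Rational(4, 7), f)) (Function('j')(f) = Add(Rational(4, 7), Mul(Rational(-1, 7), Add(Add(Pow(f, 2), Mul(-5, f)), f))) = Add(Rational(4, 7), Mul(Rational(-1, 7), Add(Pow(f, 2), Mul(-4, f)))) = Add(Rational(4, 7), Add(Mul(Rational(-1, 7), Pow(f, 2)), Mul(Rational(4, 7), f))) = Add(Rational(4, 7), Mul(Rational(-1, 7), Pow(f, 2)), Mul(Rational(4, 7), f)))
Add(-70, Mul(146, Function('j')(Function('o')(-2)))) = Add(-70, Mul(146, Add(Rational(4, 7), Mul(Rational(-1, 7), Pow(Mul(4, Pow(-2, 2)), 2)), Mul(Rational(4, 7), Mul(4, Pow(-2, 2)))))) = Add(-70, Mul(146, Add(Rational(4, 7), Mul(Rational(-1, 7), Pow(Mul(4, 4), 2)), Mul(Rational(4, 7), Mul(4, 4))))) = Add(-70, Mul(146, Add(Rational(4, 7), Mul(Rational(-1, 7), Pow(16, 2)), Mul(Rational(4, 7), 16)))) = Add(-70, Mul(146, Add(Rational(4, 7), Mul(Rational(-1, 7), 256), Rational(64, 7)))) = Add(-70, Mul(146, Add(Rational(4, 7), Rational(-256, 7), Rational(64, 7)))) = Add(-70, Mul(146, Rational(-188, 7))) = Add(-70, Rational(-27448, 7)) = Rational(-27938, 7)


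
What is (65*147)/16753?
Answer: 9555/16753 ≈ 0.57035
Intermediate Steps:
(65*147)/16753 = 9555*(1/16753) = 9555/16753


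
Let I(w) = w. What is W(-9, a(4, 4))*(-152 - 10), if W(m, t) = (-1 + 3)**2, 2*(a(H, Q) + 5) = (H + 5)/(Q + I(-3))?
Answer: -648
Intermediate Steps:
a(H, Q) = -5 + (5 + H)/(2*(-3 + Q)) (a(H, Q) = -5 + ((H + 5)/(Q - 3))/2 = -5 + ((5 + H)/(-3 + Q))/2 = -5 + (5 + H)/(2*(-3 + Q)))
W(m, t) = 4 (W(m, t) = 2**2 = 4)
W(-9, a(4, 4))*(-152 - 10) = 4*(-152 - 10) = 4*(-162) = -648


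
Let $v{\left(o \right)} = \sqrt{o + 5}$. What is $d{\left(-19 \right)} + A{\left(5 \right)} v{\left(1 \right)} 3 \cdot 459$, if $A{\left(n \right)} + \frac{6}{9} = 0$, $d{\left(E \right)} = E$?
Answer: $-19 - 918 \sqrt{6} \approx -2267.6$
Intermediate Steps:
$v{\left(o \right)} = \sqrt{5 + o}$
$A{\left(n \right)} = - \frac{2}{3}$ ($A{\left(n \right)} = - \frac{2}{3} + 0 = - \frac{2}{3}$)
$d{\left(-19 \right)} + A{\left(5 \right)} v{\left(1 \right)} 3 \cdot 459 = -19 + - \frac{2 \sqrt{5 + 1}}{3} \cdot 3 \cdot 459 = -19 + - \frac{2 \sqrt{6}}{3} \cdot 3 \cdot 459 = -19 + - 2 \sqrt{6} \cdot 459 = -19 - 918 \sqrt{6}$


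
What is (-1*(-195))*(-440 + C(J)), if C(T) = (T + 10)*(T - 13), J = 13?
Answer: -85800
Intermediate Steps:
C(T) = (-13 + T)*(10 + T) (C(T) = (10 + T)*(-13 + T) = (-13 + T)*(10 + T))
(-1*(-195))*(-440 + C(J)) = (-1*(-195))*(-440 + (-130 + 13**2 - 3*13)) = 195*(-440 + (-130 + 169 - 39)) = 195*(-440 + 0) = 195*(-440) = -85800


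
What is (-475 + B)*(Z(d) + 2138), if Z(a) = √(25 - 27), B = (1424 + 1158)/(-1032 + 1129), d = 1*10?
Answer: -92988034/97 - 43493*I*√2/97 ≈ -9.5864e+5 - 634.11*I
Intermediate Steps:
d = 10
B = 2582/97 ≈ 26.619
Z(a) = I*√2 (Z(a) = √(-2) = I*√2)
(-475 + B)*(Z(d) + 2138) = (-475 + 2582/97)*(I*√2 + 2138) = -43493*(2138 + I*√2)/97 = -92988034/97 - 43493*I*√2/97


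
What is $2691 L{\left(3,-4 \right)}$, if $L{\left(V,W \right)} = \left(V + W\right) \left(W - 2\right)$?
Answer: $16146$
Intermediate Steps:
$L{\left(V,W \right)} = \left(-2 + W\right) \left(V + W\right)$ ($L{\left(V,W \right)} = \left(V + W\right) \left(-2 + W\right) = \left(-2 + W\right) \left(V + W\right)$)
$2691 L{\left(3,-4 \right)} = 2691 \left(\left(-4\right)^{2} - 6 - -8 + 3 \left(-4\right)\right) = 2691 \left(16 - 6 + 8 - 12\right) = 2691 \cdot 6 = 16146$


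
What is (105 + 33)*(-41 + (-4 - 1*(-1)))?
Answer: -6072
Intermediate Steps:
(105 + 33)*(-41 + (-4 - 1*(-1))) = 138*(-41 + (-4 + 1)) = 138*(-41 - 3) = 138*(-44) = -6072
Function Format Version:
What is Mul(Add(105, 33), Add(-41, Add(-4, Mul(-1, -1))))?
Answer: -6072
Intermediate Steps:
Mul(Add(105, 33), Add(-41, Add(-4, Mul(-1, -1)))) = Mul(138, Add(-41, Add(-4, 1))) = Mul(138, Add(-41, -3)) = Mul(138, -44) = -6072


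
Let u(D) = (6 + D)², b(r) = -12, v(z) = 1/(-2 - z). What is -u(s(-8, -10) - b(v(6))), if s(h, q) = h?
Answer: -100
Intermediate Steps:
-u(s(-8, -10) - b(v(6))) = -(6 + (-8 - 1*(-12)))² = -(6 + (-8 + 12))² = -(6 + 4)² = -1*10² = -1*100 = -100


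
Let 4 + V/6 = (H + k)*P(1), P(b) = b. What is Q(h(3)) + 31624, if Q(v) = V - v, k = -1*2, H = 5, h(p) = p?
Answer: 31615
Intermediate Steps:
k = -2
V = -6 (V = -24 + 6*((5 - 2)*1) = -24 + 6*(3*1) = -24 + 6*3 = -24 + 18 = -6)
Q(v) = -6 - v
Q(h(3)) + 31624 = (-6 - 1*3) + 31624 = (-6 - 3) + 31624 = -9 + 31624 = 31615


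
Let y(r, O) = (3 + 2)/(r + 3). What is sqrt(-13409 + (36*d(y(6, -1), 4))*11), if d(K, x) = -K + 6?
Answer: 11*I*sqrt(93) ≈ 106.08*I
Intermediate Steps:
y(r, O) = 5/(3 + r)
d(K, x) = 6 - K
sqrt(-13409 + (36*d(y(6, -1), 4))*11) = sqrt(-13409 + (36*(6 - 5/(3 + 6)))*11) = sqrt(-13409 + (36*(6 - 5/9))*11) = sqrt(-13409 + (36*(49/9))*11) = sqrt(-13409 + 196*11) = sqrt(-13409 + 2156) = sqrt(-11253) = 11*I*sqrt(93)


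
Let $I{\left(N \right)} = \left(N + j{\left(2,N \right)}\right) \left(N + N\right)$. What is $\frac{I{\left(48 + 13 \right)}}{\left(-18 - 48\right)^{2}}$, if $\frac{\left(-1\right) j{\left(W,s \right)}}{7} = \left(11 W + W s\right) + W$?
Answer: $- \frac{58621}{2178} \approx -26.915$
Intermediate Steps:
$j{\left(W,s \right)} = - 84 W - 7 W s$ ($j{\left(W,s \right)} = - 7 \left(\left(11 W + W s\right) + W\right) = - 7 \left(12 W + W s\right) = - 84 W - 7 W s$)
$I{\left(N \right)} = 2 N \left(-168 - 13 N\right)$ ($I{\left(N \right)} = \left(N - 14 \left(12 + N\right)\right) \left(N + N\right) = \left(N - \left(168 + 14 N\right)\right) 2 N = \left(-168 - 13 N\right) 2 N = 2 N \left(-168 - 13 N\right)$)
$\frac{I{\left(48 + 13 \right)}}{\left(-18 - 48\right)^{2}} = \frac{2 \left(48 + 13\right) \left(-168 - 13 \left(48 + 13\right)\right)}{\left(-18 - 48\right)^{2}} = \frac{2 \cdot 61 \left(-168 - 793\right)}{\left(-66\right)^{2}} = \frac{2 \cdot 61 \left(-168 - 793\right)}{4356} = 2 \cdot 61 \left(-961\right) \frac{1}{4356} = \left(-117242\right) \frac{1}{4356} = - \frac{58621}{2178}$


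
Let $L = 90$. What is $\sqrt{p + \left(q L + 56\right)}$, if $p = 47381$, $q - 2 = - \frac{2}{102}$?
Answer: $\frac{\sqrt{13760803}}{17} \approx 218.21$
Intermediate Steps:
$q = \frac{101}{51}$ ($q = 2 - \frac{2}{102} = 2 - \frac{1}{51} = \frac{101}{51} \approx 1.9804$)
$\sqrt{p + \left(q L + 56\right)} = \sqrt{47381 + \left(\frac{101}{51} \cdot 90 + 56\right)} = \sqrt{47381 + \left(\frac{3030}{17} + 56\right)} = \sqrt{47381 + \frac{3982}{17}} = \sqrt{\frac{809459}{17}} = \frac{\sqrt{13760803}}{17}$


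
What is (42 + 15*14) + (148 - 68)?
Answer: 332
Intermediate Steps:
(42 + 15*14) + (148 - 68) = (42 + 210) + 80 = 252 + 80 = 332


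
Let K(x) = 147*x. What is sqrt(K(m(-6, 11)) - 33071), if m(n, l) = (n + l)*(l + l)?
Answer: I*sqrt(16901) ≈ 130.0*I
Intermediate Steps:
m(n, l) = 2*l*(l + n) (m(n, l) = (l + n)*(2*l) = 2*l*(l + n))
sqrt(K(m(-6, 11)) - 33071) = sqrt(147*(2*11*(11 - 6)) - 33071) = sqrt(147*(2*11*5) - 33071) = sqrt(147*110 - 33071) = sqrt(16170 - 33071) = sqrt(-16901) = I*sqrt(16901)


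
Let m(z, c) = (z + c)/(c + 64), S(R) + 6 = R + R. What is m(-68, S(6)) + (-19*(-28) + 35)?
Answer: 19814/35 ≈ 566.11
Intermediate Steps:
S(R) = -6 + 2*R (S(R) = -6 + (R + R) = -6 + 2*R)
m(z, c) = (c + z)/(64 + c)
m(-68, S(6)) + (-19*(-28) + 35) = ((-6 + 2*6) - 68)/(64 + (-6 + 2*6)) + (-19*(-28) + 35) = ((-6 + 12) - 68)/(64 + (-6 + 12)) + (532 + 35) = (6 - 68)/(64 + 6) + 567 = -62/70 + 567 = (1/70)*(-62) + 567 = -31/35 + 567 = 19814/35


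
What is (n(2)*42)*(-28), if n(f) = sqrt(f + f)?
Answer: -2352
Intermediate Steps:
n(f) = sqrt(2)*sqrt(f) (n(f) = sqrt(2*f) = sqrt(2)*sqrt(f))
(n(2)*42)*(-28) = ((sqrt(2)*sqrt(2))*42)*(-28) = (2*42)*(-28) = 84*(-28) = -2352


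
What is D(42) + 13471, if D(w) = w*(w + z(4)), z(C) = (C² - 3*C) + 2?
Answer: 15487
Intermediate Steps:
z(C) = 2 + C² - 3*C
D(w) = w*(6 + w) (D(w) = w*(w + (2 + 4² - 3*4)) = w*(w + (2 + 16 - 12)) = w*(w + 6) = w*(6 + w))
D(42) + 13471 = 42*(6 + 42) + 13471 = 42*48 + 13471 = 2016 + 13471 = 15487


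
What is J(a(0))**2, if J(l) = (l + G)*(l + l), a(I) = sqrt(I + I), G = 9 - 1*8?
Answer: 0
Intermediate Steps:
G = 1 (G = 9 - 8 = 1)
a(I) = sqrt(2)*sqrt(I) (a(I) = sqrt(2*I) = sqrt(2)*sqrt(I))
J(l) = 2*l*(1 + l) (J(l) = (l + 1)*(l + l) = (1 + l)*(2*l) = 2*l*(1 + l))
J(a(0))**2 = (2*(sqrt(2)*sqrt(0))*(1 + sqrt(2)*sqrt(0)))**2 = (2*(sqrt(2)*0)*(1 + sqrt(2)*0))**2 = (2*0*(1 + 0))**2 = (2*0*1)**2 = 0**2 = 0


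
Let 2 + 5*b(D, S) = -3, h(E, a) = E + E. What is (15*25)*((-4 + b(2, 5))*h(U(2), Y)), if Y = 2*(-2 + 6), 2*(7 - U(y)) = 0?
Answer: -26250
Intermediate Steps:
U(y) = 7 (U(y) = 7 - 1/2*0 = 7 + 0 = 7)
Y = 8 (Y = 2*4 = 8)
h(E, a) = 2*E
b(D, S) = -1 (b(D, S) = -2/5 + (1/5)*(-3) = -2/5 - 3/5 = -1)
(15*25)*((-4 + b(2, 5))*h(U(2), Y)) = (15*25)*((-4 - 1)*(2*7)) = 375*(-5*14) = 375*(-70) = -26250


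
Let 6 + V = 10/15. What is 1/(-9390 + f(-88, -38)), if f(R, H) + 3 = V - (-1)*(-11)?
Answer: -3/28228 ≈ -0.00010628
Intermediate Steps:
V = -16/3 (V = -6 + 10/15 = -6 + 10*(1/15) = -6 + ⅔ = -16/3 ≈ -5.3333)
f(R, H) = -58/3 (f(R, H) = -3 + (-16/3 - (-1)*(-11)) = -3 + (-16/3 - 1*11) = -3 + (-16/3 - 11) = -3 - 49/3 = -58/3)
1/(-9390 + f(-88, -38)) = 1/(-9390 - 58/3) = 1/(-28228/3) = -3/28228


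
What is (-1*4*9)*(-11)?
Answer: 396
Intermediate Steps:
(-1*4*9)*(-11) = -4*9*(-11) = -36*(-11) = 396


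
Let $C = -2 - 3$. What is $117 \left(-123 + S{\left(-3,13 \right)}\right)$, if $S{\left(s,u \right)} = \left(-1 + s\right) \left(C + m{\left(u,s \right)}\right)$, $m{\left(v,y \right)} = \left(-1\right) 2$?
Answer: $-11115$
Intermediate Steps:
$m{\left(v,y \right)} = -2$
$C = -5$ ($C = -2 - 3 = -5$)
$S{\left(s,u \right)} = 7 - 7 s$ ($S{\left(s,u \right)} = \left(-1 + s\right) \left(-5 - 2\right) = \left(-1 + s\right) \left(-7\right) = 7 - 7 s$)
$117 \left(-123 + S{\left(-3,13 \right)}\right) = 117 \left(-123 + \left(7 - -21\right)\right) = 117 \left(-123 + \left(7 + 21\right)\right) = 117 \left(-123 + 28\right) = 117 \left(-95\right) = -11115$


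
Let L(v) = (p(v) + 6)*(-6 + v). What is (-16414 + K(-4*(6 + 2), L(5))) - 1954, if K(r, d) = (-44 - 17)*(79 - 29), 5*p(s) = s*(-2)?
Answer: -21418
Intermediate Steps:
p(s) = -2*s/5 (p(s) = (s*(-2))/5 = (-2*s)/5 = -2*s/5)
L(v) = (-6 + v)*(6 - 2*v/5) (L(v) = (-2*v/5 + 6)*(-6 + v) = (6 - 2*v/5)*(-6 + v) = (-6 + v)*(6 - 2*v/5))
K(r, d) = -3050 (K(r, d) = -61*50 = -3050)
(-16414 + K(-4*(6 + 2), L(5))) - 1954 = (-16414 - 3050) - 1954 = -19464 - 1954 = -21418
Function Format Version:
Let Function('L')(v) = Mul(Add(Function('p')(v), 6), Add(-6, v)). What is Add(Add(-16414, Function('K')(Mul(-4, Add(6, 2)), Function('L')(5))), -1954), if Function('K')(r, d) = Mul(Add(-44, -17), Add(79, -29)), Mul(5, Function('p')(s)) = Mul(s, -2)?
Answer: -21418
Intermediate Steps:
Function('p')(s) = Mul(Rational(-2, 5), s) (Function('p')(s) = Mul(Rational(1, 5), Mul(s, -2)) = Mul(Rational(1, 5), Mul(-2, s)) = Mul(Rational(-2, 5), s))
Function('L')(v) = Mul(Add(-6, v), Add(6, Mul(Rational(-2, 5), v))) (Function('L')(v) = Mul(Add(Mul(Rational(-2, 5), v), 6), Add(-6, v)) = Mul(Add(6, Mul(Rational(-2, 5), v)), Add(-6, v)) = Mul(Add(-6, v), Add(6, Mul(Rational(-2, 5), v))))
Function('K')(r, d) = -3050 (Function('K')(r, d) = Mul(-61, 50) = -3050)
Add(Add(-16414, Function('K')(Mul(-4, Add(6, 2)), Function('L')(5))), -1954) = Add(Add(-16414, -3050), -1954) = Add(-19464, -1954) = -21418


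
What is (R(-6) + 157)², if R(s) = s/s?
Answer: 24964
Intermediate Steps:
R(s) = 1
(R(-6) + 157)² = (1 + 157)² = 158² = 24964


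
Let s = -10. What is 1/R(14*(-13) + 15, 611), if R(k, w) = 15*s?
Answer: -1/150 ≈ -0.0066667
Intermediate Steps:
R(k, w) = -150 (R(k, w) = 15*(-10) = -150)
1/R(14*(-13) + 15, 611) = 1/(-150) = -1/150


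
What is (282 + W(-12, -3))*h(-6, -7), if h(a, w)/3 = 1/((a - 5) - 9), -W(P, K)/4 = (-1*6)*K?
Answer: -63/2 ≈ -31.500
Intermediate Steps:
W(P, K) = 24*K (W(P, K) = -4*(-1*6)*K = -(-24)*K = 24*K)
h(a, w) = 3/(-14 + a) (h(a, w) = 3/((a - 5) - 9) = 3/((-5 + a) - 9) = 3/(-14 + a))
(282 + W(-12, -3))*h(-6, -7) = (282 + 24*(-3))*(3/(-14 - 6)) = (282 - 72)*(3/(-20)) = 210*(3*(-1/20)) = 210*(-3/20) = -63/2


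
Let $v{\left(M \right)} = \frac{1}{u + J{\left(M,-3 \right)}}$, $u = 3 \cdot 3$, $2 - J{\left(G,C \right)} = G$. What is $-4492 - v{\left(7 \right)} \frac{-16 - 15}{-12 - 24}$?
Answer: $- \frac{646879}{144} \approx -4492.2$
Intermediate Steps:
$J{\left(G,C \right)} = 2 - G$
$u = 9$
$v{\left(M \right)} = \frac{1}{11 - M}$ ($v{\left(M \right)} = \frac{1}{9 - \left(-2 + M\right)} = \frac{1}{11 - M}$)
$-4492 - v{\left(7 \right)} \frac{-16 - 15}{-12 - 24} = -4492 - - \frac{1}{-11 + 7} \frac{-16 - 15}{-12 - 24} = -4492 - - \frac{1}{-4} \left(- \frac{31}{-36}\right) = -4492 - \left(-1\right) \left(- \frac{1}{4}\right) \left(\left(-31\right) \left(- \frac{1}{36}\right)\right) = -4492 - \frac{1}{4} \cdot \frac{31}{36} = -4492 - \frac{31}{144} = - \frac{646879}{144}$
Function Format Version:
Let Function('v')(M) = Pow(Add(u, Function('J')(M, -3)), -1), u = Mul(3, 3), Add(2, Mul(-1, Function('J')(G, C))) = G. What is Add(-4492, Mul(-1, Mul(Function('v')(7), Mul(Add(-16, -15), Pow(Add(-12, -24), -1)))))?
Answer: Rational(-646879, 144) ≈ -4492.2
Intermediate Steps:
Function('J')(G, C) = Add(2, Mul(-1, G))
u = 9
Function('v')(M) = Pow(Add(11, Mul(-1, M)), -1) (Function('v')(M) = Pow(Add(9, Add(2, Mul(-1, M))), -1) = Pow(Add(11, Mul(-1, M)), -1))
Add(-4492, Mul(-1, Mul(Function('v')(7), Mul(Add(-16, -15), Pow(Add(-12, -24), -1))))) = Add(-4492, Mul(-1, Mul(Mul(-1, Pow(Add(-11, 7), -1)), Mul(Add(-16, -15), Pow(Add(-12, -24), -1))))) = Add(-4492, Mul(-1, Mul(Mul(-1, Pow(-4, -1)), Mul(-31, Pow(-36, -1))))) = Add(-4492, Mul(-1, Mul(Mul(-1, Rational(-1, 4)), Mul(-31, Rational(-1, 36))))) = Add(-4492, Mul(-1, Mul(Rational(1, 4), Rational(31, 36)))) = Add(-4492, Mul(-1, Rational(31, 144))) = Add(-4492, Rational(-31, 144)) = Rational(-646879, 144)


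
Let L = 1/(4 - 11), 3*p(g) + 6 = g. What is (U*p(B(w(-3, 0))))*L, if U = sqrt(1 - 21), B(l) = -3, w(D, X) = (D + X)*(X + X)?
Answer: 6*I*sqrt(5)/7 ≈ 1.9166*I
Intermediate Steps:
w(D, X) = 2*X*(D + X) (w(D, X) = (D + X)*(2*X) = 2*X*(D + X))
p(g) = -2 + g/3
U = 2*I*sqrt(5) (U = sqrt(-20) = 2*I*sqrt(5) ≈ 4.4721*I)
L = -1/7 (L = 1/(-7) = -1/7 ≈ -0.14286)
(U*p(B(w(-3, 0))))*L = ((2*I*sqrt(5))*(-2 + (1/3)*(-3)))*(-1/7) = ((2*I*sqrt(5))*(-2 - 1))*(-1/7) = ((2*I*sqrt(5))*(-3))*(-1/7) = -6*I*sqrt(5)*(-1/7) = 6*I*sqrt(5)/7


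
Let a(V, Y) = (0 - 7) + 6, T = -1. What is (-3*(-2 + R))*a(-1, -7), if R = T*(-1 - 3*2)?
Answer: 15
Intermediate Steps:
R = 7 (R = -(-1 - 3*2) = -(-1 - 6) = -1*(-7) = 7)
a(V, Y) = -1 (a(V, Y) = -7 + 6 = -1)
(-3*(-2 + R))*a(-1, -7) = -3*(-2 + 7)*(-1) = -3*5*(-1) = -15*(-1) = 15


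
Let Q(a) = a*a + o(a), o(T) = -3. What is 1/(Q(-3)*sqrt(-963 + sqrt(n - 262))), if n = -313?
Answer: 1/(6*sqrt(-963 + 5*I*sqrt(23))) ≈ 6.6841e-5 - 0.0053695*I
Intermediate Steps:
Q(a) = -3 + a**2 (Q(a) = a*a - 3 = a**2 - 3 = -3 + a**2)
1/(Q(-3)*sqrt(-963 + sqrt(n - 262))) = 1/((-3 + (-3)**2)*sqrt(-963 + sqrt(-313 - 262))) = 1/((-3 + 9)*sqrt(-963 + sqrt(-575))) = 1/(6*sqrt(-963 + 5*I*sqrt(23)))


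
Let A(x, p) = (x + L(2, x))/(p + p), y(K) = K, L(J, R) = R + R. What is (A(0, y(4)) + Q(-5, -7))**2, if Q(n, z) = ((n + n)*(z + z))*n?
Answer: 490000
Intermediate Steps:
L(J, R) = 2*R
Q(n, z) = 4*z*n**2 (Q(n, z) = ((2*n)*(2*z))*n = (4*n*z)*n = 4*z*n**2)
A(x, p) = 3*x/(2*p) (A(x, p) = (x + 2*x)/(p + p) = (3*x)/((2*p)) = (3*x)*(1/(2*p)) = 3*x/(2*p))
(A(0, y(4)) + Q(-5, -7))**2 = ((3/2)*0/4 + 4*(-7)*(-5)**2)**2 = ((3/2)*0*(1/4) + 4*(-7)*25)**2 = (0 - 700)**2 = (-700)**2 = 490000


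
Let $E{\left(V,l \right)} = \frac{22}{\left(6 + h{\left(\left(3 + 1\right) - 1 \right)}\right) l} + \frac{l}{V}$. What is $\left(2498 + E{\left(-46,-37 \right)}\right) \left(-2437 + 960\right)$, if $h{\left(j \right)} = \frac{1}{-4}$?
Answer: $- \frac{6281369353}{1702} \approx -3.6906 \cdot 10^{6}$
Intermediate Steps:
$h{\left(j \right)} = - \frac{1}{4}$
$E{\left(V,l \right)} = \frac{88}{23 l} + \frac{l}{V}$ ($E{\left(V,l \right)} = \frac{22}{\left(6 - \frac{1}{4}\right) l} + \frac{l}{V} = \frac{22}{\frac{23}{4} l} + \frac{l}{V} = 22 \frac{4}{23 l} + \frac{l}{V} = \frac{88}{23 l} + \frac{l}{V}$)
$\left(2498 + E{\left(-46,-37 \right)}\right) \left(-2437 + 960\right) = \left(2498 + \left(\frac{88}{23 \left(-37\right)} - \frac{37}{-46}\right)\right) \left(-2437 + 960\right) = \left(2498 + \left(\frac{88}{23} \left(- \frac{1}{37}\right) - - \frac{37}{46}\right)\right) \left(-1477\right) = \left(2498 + \left(- \frac{88}{851} + \frac{37}{46}\right)\right) \left(-1477\right) = \left(2498 + \frac{1193}{1702}\right) \left(-1477\right) = \frac{4252789}{1702} \left(-1477\right) = - \frac{6281369353}{1702}$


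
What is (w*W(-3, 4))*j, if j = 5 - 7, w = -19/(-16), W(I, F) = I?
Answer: 57/8 ≈ 7.1250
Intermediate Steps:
w = 19/16 (w = -19*(-1/16) = 19/16 ≈ 1.1875)
j = -2
(w*W(-3, 4))*j = ((19/16)*(-3))*(-2) = -57/16*(-2) = 57/8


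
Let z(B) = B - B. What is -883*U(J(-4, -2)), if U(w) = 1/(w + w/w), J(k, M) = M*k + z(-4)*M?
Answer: -883/9 ≈ -98.111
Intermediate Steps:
z(B) = 0
J(k, M) = M*k (J(k, M) = M*k + 0*M = M*k + 0 = M*k)
U(w) = 1/(1 + w) (U(w) = 1/(w + 1) = 1/(1 + w))
-883*U(J(-4, -2)) = -883/(1 - 2*(-4)) = -883/(1 + 8) = -883/9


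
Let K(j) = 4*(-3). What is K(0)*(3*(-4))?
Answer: 144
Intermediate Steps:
K(j) = -12
K(0)*(3*(-4)) = -36*(-4) = -12*(-12) = 144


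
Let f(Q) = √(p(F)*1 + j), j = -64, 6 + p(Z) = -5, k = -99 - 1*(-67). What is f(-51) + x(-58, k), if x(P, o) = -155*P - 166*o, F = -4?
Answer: 14302 + 5*I*√3 ≈ 14302.0 + 8.6602*I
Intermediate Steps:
k = -32 (k = -99 + 67 = -32)
p(Z) = -11 (p(Z) = -6 - 5 = -11)
f(Q) = 5*I*√3 (f(Q) = √(-11*1 - 64) = √(-11 - 64) = √(-75) = 5*I*√3)
x(P, o) = -166*o - 155*P
f(-51) + x(-58, k) = 5*I*√3 + (-166*(-32) - 155*(-58)) = 5*I*√3 + (5312 + 8990) = 5*I*√3 + 14302 = 14302 + 5*I*√3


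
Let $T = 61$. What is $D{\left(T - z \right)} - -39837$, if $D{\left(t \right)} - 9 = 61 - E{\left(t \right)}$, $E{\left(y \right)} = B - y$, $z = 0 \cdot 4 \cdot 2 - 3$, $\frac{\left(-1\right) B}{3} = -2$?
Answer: $39965$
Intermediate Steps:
$B = 6$ ($B = \left(-3\right) \left(-2\right) = 6$)
$z = -3$ ($z = 0 \cdot 8 - 3 = 0 - 3 = -3$)
$E{\left(y \right)} = 6 - y$
$D{\left(t \right)} = 64 + t$ ($D{\left(t \right)} = 9 - \left(-55 - t\right) = 9 + \left(61 + \left(-6 + t\right)\right) = 9 + \left(55 + t\right) = 64 + t$)
$D{\left(T - z \right)} - -39837 = \left(64 + \left(61 - -3\right)\right) - -39837 = \left(64 + \left(61 + 3\right)\right) + 39837 = \left(64 + 64\right) + 39837 = 128 + 39837 = 39965$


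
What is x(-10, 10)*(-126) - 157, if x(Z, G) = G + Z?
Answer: -157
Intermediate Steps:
x(-10, 10)*(-126) - 157 = (10 - 10)*(-126) - 157 = 0*(-126) - 157 = 0 - 157 = -157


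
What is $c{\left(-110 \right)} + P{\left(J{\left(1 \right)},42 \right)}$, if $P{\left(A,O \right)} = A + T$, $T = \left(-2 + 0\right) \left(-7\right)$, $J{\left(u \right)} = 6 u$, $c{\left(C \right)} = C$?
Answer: $-90$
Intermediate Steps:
$T = 14$ ($T = \left(-2\right) \left(-7\right) = 14$)
$P{\left(A,O \right)} = 14 + A$ ($P{\left(A,O \right)} = A + 14 = 14 + A$)
$c{\left(-110 \right)} + P{\left(J{\left(1 \right)},42 \right)} = -110 + \left(14 + 6 \cdot 1\right) = -110 + \left(14 + 6\right) = -110 + 20 = -90$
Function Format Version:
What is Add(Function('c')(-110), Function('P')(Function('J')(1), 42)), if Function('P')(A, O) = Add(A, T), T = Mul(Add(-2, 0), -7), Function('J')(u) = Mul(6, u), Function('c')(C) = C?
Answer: -90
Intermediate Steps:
T = 14 (T = Mul(-2, -7) = 14)
Function('P')(A, O) = Add(14, A) (Function('P')(A, O) = Add(A, 14) = Add(14, A))
Add(Function('c')(-110), Function('P')(Function('J')(1), 42)) = Add(-110, Add(14, Mul(6, 1))) = Add(-110, Add(14, 6)) = Add(-110, 20) = -90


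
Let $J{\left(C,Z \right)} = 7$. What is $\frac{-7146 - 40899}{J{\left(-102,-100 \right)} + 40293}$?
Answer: $- \frac{9609}{8060} \approx -1.1922$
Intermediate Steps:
$\frac{-7146 - 40899}{J{\left(-102,-100 \right)} + 40293} = \frac{-7146 - 40899}{7 + 40293} = - \frac{48045}{40300} = \left(-48045\right) \frac{1}{40300} = - \frac{9609}{8060}$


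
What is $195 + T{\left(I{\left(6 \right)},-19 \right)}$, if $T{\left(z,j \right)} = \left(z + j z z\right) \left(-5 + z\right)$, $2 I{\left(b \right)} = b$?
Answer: $531$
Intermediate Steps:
$I{\left(b \right)} = \frac{b}{2}$
$T{\left(z,j \right)} = \left(-5 + z\right) \left(z + j z^{2}\right)$ ($T{\left(z,j \right)} = \left(z + j z^{2}\right) \left(-5 + z\right) = \left(-5 + z\right) \left(z + j z^{2}\right)$)
$195 + T{\left(I{\left(6 \right)},-19 \right)} = 195 + \frac{1}{2} \cdot 6 \left(-5 + \frac{1}{2} \cdot 6 - 19 \left(\frac{1}{2} \cdot 6\right)^{2} - - 95 \cdot \frac{1}{2} \cdot 6\right) = 195 + 3 \left(-5 + 3 - 19 \cdot 3^{2} - \left(-95\right) 3\right) = 195 + 3 \left(-5 + 3 - 171 + 285\right) = 195 + 3 \cdot 112 = 195 + 336 = 531$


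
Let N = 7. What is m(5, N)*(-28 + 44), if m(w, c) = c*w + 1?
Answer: 576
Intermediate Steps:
m(w, c) = 1 + c*w
m(5, N)*(-28 + 44) = (1 + 7*5)*(-28 + 44) = (1 + 35)*16 = 36*16 = 576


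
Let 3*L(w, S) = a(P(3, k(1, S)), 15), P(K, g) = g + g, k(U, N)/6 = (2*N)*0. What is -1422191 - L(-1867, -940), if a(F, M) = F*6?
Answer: -1422191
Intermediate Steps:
k(U, N) = 0 (k(U, N) = 6*((2*N)*0) = 6*0 = 0)
P(K, g) = 2*g
a(F, M) = 6*F
L(w, S) = 0 (L(w, S) = (6*(2*0))/3 = (6*0)/3 = (⅓)*0 = 0)
-1422191 - L(-1867, -940) = -1422191 - 1*0 = -1422191 + 0 = -1422191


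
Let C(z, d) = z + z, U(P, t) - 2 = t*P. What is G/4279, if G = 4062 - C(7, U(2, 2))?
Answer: 368/389 ≈ 0.94602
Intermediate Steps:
U(P, t) = 2 + P*t (U(P, t) = 2 + t*P = 2 + P*t)
C(z, d) = 2*z
G = 4048 (G = 4062 - 2*7 = 4062 - 1*14 = 4062 - 14 = 4048)
G/4279 = 4048/4279 = 4048*(1/4279) = 368/389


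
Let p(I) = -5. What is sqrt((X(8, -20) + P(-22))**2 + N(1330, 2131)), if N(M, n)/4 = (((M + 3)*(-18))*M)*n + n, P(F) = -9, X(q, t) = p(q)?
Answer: 4*I*sqrt(17001128110) ≈ 5.2155e+5*I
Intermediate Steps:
X(q, t) = -5
N(M, n) = 4*n + 4*M*n*(-54 - 18*M) (N(M, n) = 4*((((M + 3)*(-18))*M)*n + n) = 4*((((3 + M)*(-18))*M)*n + n) = 4*(((-54 - 18*M)*M)*n + n) = 4*((M*(-54 - 18*M))*n + n) = 4*(M*n*(-54 - 18*M) + n) = 4*(n + M*n*(-54 - 18*M)) = 4*n + 4*M*n*(-54 - 18*M))
sqrt((X(8, -20) + P(-22))**2 + N(1330, 2131)) = sqrt((-5 - 9)**2 + 4*2131*(1 - 54*1330 - 18*1330**2)) = sqrt((-14)**2 + 4*2131*(1 - 71820 - 18*1768900)) = sqrt(196 + 4*2131*(1 - 71820 - 31840200)) = sqrt(196 + 4*2131*(-31912019)) = sqrt(196 - 272018049956) = sqrt(-272018049760) = 4*I*sqrt(17001128110)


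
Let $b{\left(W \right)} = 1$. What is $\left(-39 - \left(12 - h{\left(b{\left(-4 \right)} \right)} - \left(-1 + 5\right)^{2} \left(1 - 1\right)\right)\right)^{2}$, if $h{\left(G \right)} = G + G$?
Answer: $2401$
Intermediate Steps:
$h{\left(G \right)} = 2 G$
$\left(-39 - \left(12 - h{\left(b{\left(-4 \right)} \right)} - \left(-1 + 5\right)^{2} \left(1 - 1\right)\right)\right)^{2} = \left(-39 - \left(10 - \left(-1 + 5\right)^{2} \left(1 - 1\right)\right)\right)^{2} = \left(-39 - \left(10 - 4^{2} \cdot 0\right)\right)^{2} = \left(-39 + \left(\left(2 + 16 \cdot 0\right) - 12\right)\right)^{2} = \left(-39 + \left(\left(2 + 0\right) - 12\right)\right)^{2} = \left(-39 + \left(2 - 12\right)\right)^{2} = \left(-39 - 10\right)^{2} = \left(-49\right)^{2} = 2401$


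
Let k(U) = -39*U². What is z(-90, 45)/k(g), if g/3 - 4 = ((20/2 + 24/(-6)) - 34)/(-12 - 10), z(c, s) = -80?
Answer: 2420/295191 ≈ 0.0081981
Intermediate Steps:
g = 174/11 (g = 12 + 3*(((20/2 + 24/(-6)) - 34)/(-12 - 10)) = 12 + 3*(((20*(½) + 24*(-⅙)) - 34)/(-22)) = 12 + 3*(((10 - 4) - 34)*(-1/22)) = 12 + 3*((6 - 34)*(-1/22)) = 12 + 3*(-28*(-1/22)) = 12 + 3*(14/11) = 12 + 42/11 = 174/11 ≈ 15.818)
z(-90, 45)/k(g) = -80/((-39*(174/11)²)) = -80/((-39*30276/121)) = -80/(-1180764/121) = -80*(-121/1180764) = 2420/295191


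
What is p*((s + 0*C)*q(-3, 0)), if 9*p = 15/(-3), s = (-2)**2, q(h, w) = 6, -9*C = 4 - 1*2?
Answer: -40/3 ≈ -13.333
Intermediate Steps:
C = -2/9 (C = -(4 - 1*2)/9 = -(4 - 2)/9 = -1/9*2 = -2/9 ≈ -0.22222)
s = 4
p = -5/9 (p = (15/(-3))/9 = (15*(-1/3))/9 = (1/9)*(-5) = -5/9 ≈ -0.55556)
p*((s + 0*C)*q(-3, 0)) = -5*(4 + 0*(-2/9))*6/9 = -5*(4 + 0)*6/9 = -20*6/9 = -5/9*24 = -40/3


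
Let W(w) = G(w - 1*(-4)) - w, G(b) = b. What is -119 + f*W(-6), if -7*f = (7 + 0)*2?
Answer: -127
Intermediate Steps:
f = -2 (f = -(7 + 0)*2/7 = -2 ≈ -2.0000)
W(w) = 4 (W(w) = (w - 1*(-4)) - w = (w + 4) - w = (4 + w) - w = 4)
-119 + f*W(-6) = -119 - 2*4 = -119 - 8 = -127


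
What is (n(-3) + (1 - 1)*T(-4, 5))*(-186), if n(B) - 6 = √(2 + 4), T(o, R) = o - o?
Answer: -1116 - 186*√6 ≈ -1571.6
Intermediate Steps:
T(o, R) = 0
n(B) = 6 + √6 (n(B) = 6 + √(2 + 4) = 6 + √6)
(n(-3) + (1 - 1)*T(-4, 5))*(-186) = ((6 + √6) + (1 - 1)*0)*(-186) = ((6 + √6) + 0*0)*(-186) = ((6 + √6) + 0)*(-186) = (6 + √6)*(-186) = -1116 - 186*√6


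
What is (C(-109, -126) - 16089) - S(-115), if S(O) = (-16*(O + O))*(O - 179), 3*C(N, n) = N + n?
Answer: 3197258/3 ≈ 1.0658e+6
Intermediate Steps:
C(N, n) = N/3 + n/3 (C(N, n) = (N + n)/3 = N/3 + n/3)
S(O) = -32*O*(-179 + O) (S(O) = (-32*O)*(-179 + O) = -32*O*(-179 + O))
(C(-109, -126) - 16089) - S(-115) = (((1/3)*(-109) + (1/3)*(-126)) - 16089) - 32*(-115)*(179 - 1*(-115)) = ((-109/3 - 42) - 16089) - 32*(-115)*(179 + 115) = (-235/3 - 16089) - 32*(-115)*294 = -48502/3 - 1*(-1081920) = -48502/3 + 1081920 = 3197258/3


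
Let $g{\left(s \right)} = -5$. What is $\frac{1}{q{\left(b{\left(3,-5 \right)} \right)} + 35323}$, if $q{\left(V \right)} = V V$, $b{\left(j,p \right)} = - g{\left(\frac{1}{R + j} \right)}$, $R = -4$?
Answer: $\frac{1}{35348} \approx 2.829 \cdot 10^{-5}$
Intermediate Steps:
$b{\left(j,p \right)} = 5$ ($b{\left(j,p \right)} = \left(-1\right) \left(-5\right) = 5$)
$q{\left(V \right)} = V^{2}$
$\frac{1}{q{\left(b{\left(3,-5 \right)} \right)} + 35323} = \frac{1}{5^{2} + 35323} = \frac{1}{25 + 35323} = \frac{1}{35348}$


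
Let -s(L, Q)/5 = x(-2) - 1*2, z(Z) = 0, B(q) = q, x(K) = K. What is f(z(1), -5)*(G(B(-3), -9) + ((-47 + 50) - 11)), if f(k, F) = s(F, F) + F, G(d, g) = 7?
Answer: -15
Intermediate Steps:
s(L, Q) = 20 (s(L, Q) = -5*(-2 - 1*2) = -5*(-2 - 2) = -5*(-4) = 20)
f(k, F) = 20 + F
f(z(1), -5)*(G(B(-3), -9) + ((-47 + 50) - 11)) = (20 - 5)*(7 + ((-47 + 50) - 11)) = 15*(7 + (3 - 11)) = 15*(7 - 8) = 15*(-1) = -15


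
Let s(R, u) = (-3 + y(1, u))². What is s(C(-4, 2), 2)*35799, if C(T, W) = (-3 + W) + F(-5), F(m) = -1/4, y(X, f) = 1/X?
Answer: 143196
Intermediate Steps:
F(m) = -¼ (F(m) = -1*¼ = -¼)
C(T, W) = -13/4 + W (C(T, W) = (-3 + W) - ¼ = -13/4 + W)
s(R, u) = 4 (s(R, u) = (-3 + 1/1)² = (-3 + 1)² = (-2)² = 4)
s(C(-4, 2), 2)*35799 = 4*35799 = 143196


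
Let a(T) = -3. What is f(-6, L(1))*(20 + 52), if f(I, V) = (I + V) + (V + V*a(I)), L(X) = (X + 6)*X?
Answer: -936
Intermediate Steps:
L(X) = X*(6 + X) (L(X) = (6 + X)*X = X*(6 + X))
f(I, V) = I - V (f(I, V) = (I + V) + (V + V*(-3)) = (I + V) + (V - 3*V) = (I + V) - 2*V = I - V)
f(-6, L(1))*(20 + 52) = (-6 - (6 + 1))*(20 + 52) = (-6 - 7)*72 = -13*72 = -936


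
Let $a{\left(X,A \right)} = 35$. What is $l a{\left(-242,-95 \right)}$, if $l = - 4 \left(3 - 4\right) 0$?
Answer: $0$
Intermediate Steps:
$l = 0$ ($l = - 4 \left(\left(-1\right) 0\right) = \left(-4\right) 0 = 0$)
$l a{\left(-242,-95 \right)} = 0 \cdot 35 = 0$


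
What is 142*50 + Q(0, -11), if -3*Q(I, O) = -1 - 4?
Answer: 21305/3 ≈ 7101.7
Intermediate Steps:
Q(I, O) = 5/3 (Q(I, O) = -(-1 - 4)/3 = -⅓*(-5) = 5/3)
142*50 + Q(0, -11) = 142*50 + 5/3 = 7100 + 5/3 = 21305/3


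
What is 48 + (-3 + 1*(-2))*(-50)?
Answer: 298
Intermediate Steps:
48 + (-3 + 1*(-2))*(-50) = 48 + (-3 - 2)*(-50) = 48 - 5*(-50) = 48 + 250 = 298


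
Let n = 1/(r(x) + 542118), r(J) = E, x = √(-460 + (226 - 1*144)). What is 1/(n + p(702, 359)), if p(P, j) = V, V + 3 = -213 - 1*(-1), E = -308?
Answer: -541810/116489149 ≈ -0.0046512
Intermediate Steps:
V = -215 (V = -3 + (-213 - 1*(-1)) = -3 + (-213 + 1) = -3 - 212 = -215)
x = 3*I*√42 (x = √(-460 + (226 - 144)) = √(-460 + 82) = √(-378) = 3*I*√42 ≈ 19.442*I)
r(J) = -308
p(P, j) = -215
n = 1/541810 (n = 1/(-308 + 542118) = 1/541810 ≈ 1.8457e-6)
1/(n + p(702, 359)) = 1/(1/541810 - 215) = 1/(-116489149/541810) = -541810/116489149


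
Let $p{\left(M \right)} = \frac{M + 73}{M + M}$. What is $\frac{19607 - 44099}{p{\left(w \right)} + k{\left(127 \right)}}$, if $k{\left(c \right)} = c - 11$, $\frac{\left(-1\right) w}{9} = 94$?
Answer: $- \frac{41440464}{197045} \approx -210.31$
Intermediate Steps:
$w = -846$ ($w = \left(-9\right) 94 = -846$)
$p{\left(M \right)} = \frac{73 + M}{2 M}$
$k{\left(c \right)} = -11 + c$
$\frac{19607 - 44099}{p{\left(w \right)} + k{\left(127 \right)}} = \frac{19607 - 44099}{\frac{73 - 846}{2 \left(-846\right)} + \left(-11 + 127\right)} = - \frac{24492}{\frac{1}{2} \left(- \frac{1}{846}\right) \left(-773\right) + 116} = - \frac{24492}{\frac{773}{1692} + 116} = - \frac{24492}{\frac{197045}{1692}} = \left(-24492\right) \frac{1692}{197045} = - \frac{41440464}{197045}$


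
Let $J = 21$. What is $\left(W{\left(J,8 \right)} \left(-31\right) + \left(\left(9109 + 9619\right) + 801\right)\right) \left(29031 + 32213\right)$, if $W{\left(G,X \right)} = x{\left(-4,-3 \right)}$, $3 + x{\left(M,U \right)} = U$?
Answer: $1207425460$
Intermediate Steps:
$x{\left(M,U \right)} = -3 + U$
$W{\left(G,X \right)} = -6$ ($W{\left(G,X \right)} = -3 - 3 = -6$)
$\left(W{\left(J,8 \right)} \left(-31\right) + \left(\left(9109 + 9619\right) + 801\right)\right) \left(29031 + 32213\right) = \left(\left(-6\right) \left(-31\right) + \left(\left(9109 + 9619\right) + 801\right)\right) \left(29031 + 32213\right) = \left(186 + \left(18728 + 801\right)\right) 61244 = \left(186 + 19529\right) 61244 = 19715 \cdot 61244 = 1207425460$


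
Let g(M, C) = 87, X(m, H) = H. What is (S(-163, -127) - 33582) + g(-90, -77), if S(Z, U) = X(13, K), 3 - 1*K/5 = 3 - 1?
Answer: -33490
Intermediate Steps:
K = 5 (K = 15 - 5*(3 - 1) = 15 - 5*2 = 15 - 10 = 5)
S(Z, U) = 5
(S(-163, -127) - 33582) + g(-90, -77) = (5 - 33582) + 87 = -33577 + 87 = -33490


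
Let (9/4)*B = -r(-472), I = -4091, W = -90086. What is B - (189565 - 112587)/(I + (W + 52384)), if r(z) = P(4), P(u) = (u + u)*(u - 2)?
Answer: -660650/125379 ≈ -5.2692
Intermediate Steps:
P(u) = 2*u*(-2 + u) (P(u) = (2*u)*(-2 + u) = 2*u*(-2 + u))
r(z) = 16 (r(z) = 2*4*(-2 + 4) = 2*4*2 = 16)
B = -64/9 (B = 4*(-1*16)/9 = (4/9)*(-16) = -64/9 ≈ -7.1111)
B - (189565 - 112587)/(I + (W + 52384)) = -64/9 - (189565 - 112587)/(-4091 + (-90086 + 52384)) = -64/9 - 76978/(-4091 - 37702) = -64/9 - 76978/(-41793) = -64/9 - 76978*(-1)/41793 = -64/9 - 1*(-76978/41793) = -64/9 + 76978/41793 = -660650/125379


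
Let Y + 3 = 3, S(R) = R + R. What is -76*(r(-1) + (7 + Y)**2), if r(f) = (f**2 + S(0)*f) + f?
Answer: -3724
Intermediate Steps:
S(R) = 2*R
Y = 0 (Y = -3 + 3 = 0)
r(f) = f + f**2 (r(f) = (f**2 + (2*0)*f) + f = (f**2 + 0*f) + f = (f**2 + 0) + f = f**2 + f = f + f**2)
-76*(r(-1) + (7 + Y)**2) = -76*(-(1 - 1) + (7 + 0)**2) = -76*(-1*0 + 7**2) = -76*(0 + 49) = -76*49 = -3724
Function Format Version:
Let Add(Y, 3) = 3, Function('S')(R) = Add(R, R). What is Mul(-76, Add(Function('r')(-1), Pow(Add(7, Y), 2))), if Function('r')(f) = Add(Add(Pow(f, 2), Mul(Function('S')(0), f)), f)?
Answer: -3724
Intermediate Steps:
Function('S')(R) = Mul(2, R)
Y = 0 (Y = Add(-3, 3) = 0)
Function('r')(f) = Add(f, Pow(f, 2)) (Function('r')(f) = Add(Add(Pow(f, 2), Mul(Mul(2, 0), f)), f) = Add(Add(Pow(f, 2), Mul(0, f)), f) = Add(Add(Pow(f, 2), 0), f) = Add(Pow(f, 2), f) = Add(f, Pow(f, 2)))
Mul(-76, Add(Function('r')(-1), Pow(Add(7, Y), 2))) = Mul(-76, Add(Mul(-1, Add(1, -1)), Pow(Add(7, 0), 2))) = Mul(-76, Add(Mul(-1, 0), Pow(7, 2))) = Mul(-76, Add(0, 49)) = Mul(-76, 49) = -3724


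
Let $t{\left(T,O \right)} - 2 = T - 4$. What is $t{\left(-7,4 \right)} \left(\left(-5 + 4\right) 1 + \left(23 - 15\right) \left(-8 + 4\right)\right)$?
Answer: $297$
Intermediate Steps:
$t{\left(T,O \right)} = -2 + T$ ($t{\left(T,O \right)} = 2 + \left(T - 4\right) = 2 + \left(-4 + T\right) = -2 + T$)
$t{\left(-7,4 \right)} \left(\left(-5 + 4\right) 1 + \left(23 - 15\right) \left(-8 + 4\right)\right) = \left(-2 - 7\right) \left(\left(-5 + 4\right) 1 + \left(23 - 15\right) \left(-8 + 4\right)\right) = - 9 \left(\left(-1\right) 1 + 8 \left(-4\right)\right) = - 9 \left(-1 - 32\right) = \left(-9\right) \left(-33\right) = 297$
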